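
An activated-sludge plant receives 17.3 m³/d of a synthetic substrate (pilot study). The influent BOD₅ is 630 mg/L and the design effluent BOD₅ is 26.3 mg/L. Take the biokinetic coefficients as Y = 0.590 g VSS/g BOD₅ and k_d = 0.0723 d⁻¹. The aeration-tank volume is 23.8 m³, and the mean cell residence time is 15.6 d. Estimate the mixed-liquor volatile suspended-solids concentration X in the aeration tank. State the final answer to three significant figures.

X = Y·Q·ΔS·θ_c / [V·(1 + k_d θ_c)] = 0.590 × 17.3 × (630 − 26.3) × 15.6 / [23.8 × (1 + 0.0723 × 15.6)] = 1898 mg/L.

X ≈ 1900 mg/L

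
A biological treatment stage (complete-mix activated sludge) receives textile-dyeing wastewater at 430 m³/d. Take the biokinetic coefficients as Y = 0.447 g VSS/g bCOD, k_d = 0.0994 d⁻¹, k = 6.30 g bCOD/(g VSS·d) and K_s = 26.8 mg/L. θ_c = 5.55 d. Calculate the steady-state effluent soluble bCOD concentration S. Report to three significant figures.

S ≈ 2.95 mg/L

From the Monod/SRT balance for a CMAS, S = K_s·(1+k_d θ_c)/[θ_c·(Y k − k_d) − 1] = 26.8 × (1 + 0.0994 × 5.55) / [5.55 × (0.447 × 6.30 − 0.0994) − 1] = 41.58 / 14.08 = 2.954 mg/L.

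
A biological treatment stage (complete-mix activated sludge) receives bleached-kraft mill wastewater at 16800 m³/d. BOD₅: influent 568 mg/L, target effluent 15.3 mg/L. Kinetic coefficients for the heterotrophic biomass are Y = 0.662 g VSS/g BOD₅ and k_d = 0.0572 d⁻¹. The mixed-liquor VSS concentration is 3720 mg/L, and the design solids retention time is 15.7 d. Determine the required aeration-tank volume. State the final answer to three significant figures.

From the SRT design equation V = Y Q (S₀−S) θ_c / [X (1 + k_d θ_c)] = 0.662 × 16800 × (568 − 15.3) × 15.7 / [3720 × (1 + 0.0572 × 15.7)] = 9.65×10^7 / 7061 = 13668 m³.

V ≈ 13700 m³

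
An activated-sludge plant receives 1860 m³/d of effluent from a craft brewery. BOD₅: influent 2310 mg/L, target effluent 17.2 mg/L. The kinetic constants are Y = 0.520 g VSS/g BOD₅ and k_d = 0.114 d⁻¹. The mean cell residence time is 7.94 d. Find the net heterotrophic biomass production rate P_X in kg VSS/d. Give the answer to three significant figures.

P_X ≈ 1160 kg VSS/d

Y_obs = Y / (1 + k_d θ_c) = 0.520 / (1 + 0.114 × 7.94) = 0.520 / 1.905 = 0.2729.
Mass of BOD₅ removed per day: Q(S₀ − S) = 1860 × 2293 g/m³ = 4265 kg/d.
Biomass produced: P_X = Y_obs·Q·ΔS = 0.2729 × 4265 ≈ 1164 kg VSS/d.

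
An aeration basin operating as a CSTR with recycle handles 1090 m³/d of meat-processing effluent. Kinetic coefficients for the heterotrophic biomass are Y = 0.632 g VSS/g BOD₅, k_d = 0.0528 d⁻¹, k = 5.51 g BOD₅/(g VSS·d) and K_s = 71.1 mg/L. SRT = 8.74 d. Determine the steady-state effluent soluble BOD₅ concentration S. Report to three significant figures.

S ≈ 3.59 mg/L

From the Monod/SRT balance for a CMAS, S = K_s·(1+k_d θ_c)/[θ_c·(Y k − k_d) − 1] = 71.1 × (1 + 0.0528 × 8.74) / [8.74 × (0.632 × 5.51 − 0.0528) − 1] = 103.9 / 28.97 = 3.586 mg/L.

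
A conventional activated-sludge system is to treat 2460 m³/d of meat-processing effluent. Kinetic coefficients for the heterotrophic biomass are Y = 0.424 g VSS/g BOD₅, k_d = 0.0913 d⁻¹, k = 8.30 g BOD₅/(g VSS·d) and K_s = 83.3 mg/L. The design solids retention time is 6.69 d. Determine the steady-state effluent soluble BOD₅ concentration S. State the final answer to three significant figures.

S ≈ 6.12 mg/L

Effluent substrate depends only on kinetics and SRT: S = K_s(1 + k_d θ_c) / [θ_c(Yk − k_d) − 1] = 83.3 × (1 + 0.0913 × 6.69) / [6.69 × (0.424 × 8.30 − 0.0913) − 1] = 134.2 / 21.93 = 6.118 mg/L.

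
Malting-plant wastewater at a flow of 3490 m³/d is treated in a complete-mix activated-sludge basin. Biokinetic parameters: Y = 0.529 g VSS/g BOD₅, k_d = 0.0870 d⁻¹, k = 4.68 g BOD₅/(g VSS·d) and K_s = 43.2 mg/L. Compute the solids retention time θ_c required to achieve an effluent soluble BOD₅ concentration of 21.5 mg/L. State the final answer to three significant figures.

θ_c ≈ 1.36 d

From 1/θ_c = Y·k·S/(K_s + S) − k_d: Y·k·S/(K_s+S) = 0.529 × 4.68 × 21.5 / (43.2 + 21.5) = 0.8227 d⁻¹.
1/θ_c = 0.8227 − 0.0870 = 0.7357 d⁻¹, so θ_c = 1.359 d.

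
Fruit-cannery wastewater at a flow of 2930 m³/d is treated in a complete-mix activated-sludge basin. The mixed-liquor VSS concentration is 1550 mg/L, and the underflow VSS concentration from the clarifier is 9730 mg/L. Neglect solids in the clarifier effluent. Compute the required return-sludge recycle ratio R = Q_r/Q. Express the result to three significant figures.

Solids balance on the clarifier gives (1+R)X = R·X_r, so R = X/(X_r − X) = 1550 / (9730 − 1550) = 0.1895.

R ≈ 0.189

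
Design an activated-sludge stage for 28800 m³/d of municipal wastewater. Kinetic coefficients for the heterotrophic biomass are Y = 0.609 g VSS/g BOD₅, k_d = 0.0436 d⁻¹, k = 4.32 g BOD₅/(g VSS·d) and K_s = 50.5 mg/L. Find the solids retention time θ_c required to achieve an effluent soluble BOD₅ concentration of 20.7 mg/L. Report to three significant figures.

θ_c ≈ 1.39 d

At the target effluent, Y k S/(K_s+S) = 0.609×4.32×20.7/71.20 = 0.7649 d⁻¹.
θ_c = 1/(μ − k_d) = 1/(0.7649 − 0.0436) = 1/0.7213 = 1.386 d.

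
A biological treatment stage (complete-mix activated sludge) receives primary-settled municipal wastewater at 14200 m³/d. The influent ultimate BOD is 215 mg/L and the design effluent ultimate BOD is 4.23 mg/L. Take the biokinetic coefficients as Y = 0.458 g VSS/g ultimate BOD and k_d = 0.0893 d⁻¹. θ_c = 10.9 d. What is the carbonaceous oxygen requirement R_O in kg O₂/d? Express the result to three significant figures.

Observed yield with endogenous decay: Y_obs = Y / (1 + k_d·θ_c) = 0.458 / (1 + 0.0893 × 10.9) = 0.458 / 1.973 = 0.2321 g VSS/g ultimate BOD.
ΔS = 215 − 4.23 = 210.8 mg/L, so the substrate removal rate is 14200 × 210.8/1000 = 2993 kg ultimate BOD/d.
Net sludge production P_X = 0.2321 × 2993 = 694.6 kg VSS/d.
R_O = Q·(S₀ − S) − 1.42·P_X = 2993 − 1.42 × 694.6 = 2007 kg O₂/d.

R_O ≈ 2010 kg O₂/d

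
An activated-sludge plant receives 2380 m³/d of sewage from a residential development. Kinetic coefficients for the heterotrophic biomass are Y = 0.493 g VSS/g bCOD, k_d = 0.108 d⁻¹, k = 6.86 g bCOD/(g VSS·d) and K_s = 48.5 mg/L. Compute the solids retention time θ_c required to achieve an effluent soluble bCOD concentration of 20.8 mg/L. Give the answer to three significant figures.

θ_c ≈ 1.10 d

From 1/θ_c = Y·k·S/(K_s + S) − k_d: Y·k·S/(K_s+S) = 0.493 × 6.86 × 20.8 / (48.5 + 20.8) = 1.015 d⁻¹.
θ_c = 1/(μ − k_d) = 1/(1.015 − 0.108) = 1/0.9071 = 1.102 d.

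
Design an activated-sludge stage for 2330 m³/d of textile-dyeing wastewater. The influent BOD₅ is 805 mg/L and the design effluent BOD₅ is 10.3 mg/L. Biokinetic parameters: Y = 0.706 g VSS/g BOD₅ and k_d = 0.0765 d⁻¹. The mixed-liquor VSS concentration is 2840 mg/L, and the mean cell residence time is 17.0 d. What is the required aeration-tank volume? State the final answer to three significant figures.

Steady-state biomass mass balance: V·X·(1 + k_d·θ_c) = Y·Q·(S₀ − S)·θ_c, so V = 0.706 × 2330 × (805 − 10.3) × 17.0 / [2840 × (1 + 0.0765 × 17.0)] = 2.22×10^7 / 6533 = 3402 m³.

V ≈ 3400 m³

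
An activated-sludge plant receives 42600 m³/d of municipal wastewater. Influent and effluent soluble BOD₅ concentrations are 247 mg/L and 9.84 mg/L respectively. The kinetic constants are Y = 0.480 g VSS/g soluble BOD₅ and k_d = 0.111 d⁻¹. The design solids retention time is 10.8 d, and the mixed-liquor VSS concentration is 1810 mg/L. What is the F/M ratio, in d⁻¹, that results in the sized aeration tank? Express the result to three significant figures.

F/M ≈ 0.442 d⁻¹

Steady-state biomass mass balance: V·X·(1 + k_d·θ_c) = Y·Q·(S₀ − S)·θ_c, so V = 0.480 × 42600 × (247 − 9.84) × 10.8 / [1810 × (1 + 0.111 × 10.8)] = 5.24×10^7 / 3980 = 13160 m³.
Food-to-microorganism ratio F/M = Q S₀ / (V X) = 42600 × 247 / (13160 × 1810) = 0.4417 d⁻¹.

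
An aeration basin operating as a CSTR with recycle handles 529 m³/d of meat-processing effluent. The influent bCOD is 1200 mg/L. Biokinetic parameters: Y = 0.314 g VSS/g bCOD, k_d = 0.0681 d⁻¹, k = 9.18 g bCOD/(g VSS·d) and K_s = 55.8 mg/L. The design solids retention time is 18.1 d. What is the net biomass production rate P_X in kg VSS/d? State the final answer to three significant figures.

P_X ≈ 89.1 kg VSS/d

For a completely mixed reactor with recycle the Lawrence–McCarty relation gives S = K_s·(1 + k_d·θ_c) / [θ_c·(Y·k − k_d) − 1] = 55.8 × (1 + 0.0681 × 18.1) / [18.1 × (0.314 × 9.18 − 0.0681) − 1] = 124.6 / 49.94 = 2.495 mg/L.
Observed yield with endogenous decay: Y_obs = Y / (1 + k_d·θ_c) = 0.314 / (1 + 0.0681 × 18.1) = 0.314 / 2.233 = 0.1406 g VSS/g bCOD.
ΔS = 1200 − 2.49 = 1198 mg/L, so the substrate removal rate is 529 × 1198/1000 = 633.5 kg bCOD/d.
P_X = Y_obs · Q(S₀ − S) = 0.1406 × 633.5 = 89.09 kg VSS/d.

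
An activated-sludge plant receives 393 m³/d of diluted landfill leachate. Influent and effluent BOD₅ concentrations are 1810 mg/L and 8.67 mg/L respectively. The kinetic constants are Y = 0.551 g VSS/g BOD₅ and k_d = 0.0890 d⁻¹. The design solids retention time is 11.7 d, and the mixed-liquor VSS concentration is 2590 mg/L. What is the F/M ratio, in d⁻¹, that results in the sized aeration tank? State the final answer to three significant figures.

Rearranging the biomass balance for a CMAS with decay, V = Y·Q·ΔS·θ_c / [X·(1+k_d θ_c)] = 0.551 × 393 × (1810 − 8.67) × 11.7 / [2590 × (1 + 0.0890 × 11.7)] = 4.56×10^6 / 5287 = 863.2 m³.
Food-to-microorganism ratio F/M = Q S₀ / (V X) = 393 × 1810 / (863.2 × 2590) = 0.3182 d⁻¹.

F/M ≈ 0.318 d⁻¹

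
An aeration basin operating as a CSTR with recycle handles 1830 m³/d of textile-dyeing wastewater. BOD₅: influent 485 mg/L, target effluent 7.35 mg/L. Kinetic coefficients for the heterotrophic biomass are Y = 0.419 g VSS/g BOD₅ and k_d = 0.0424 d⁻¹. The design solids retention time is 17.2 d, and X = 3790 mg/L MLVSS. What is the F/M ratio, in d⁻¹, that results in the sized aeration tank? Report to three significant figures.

F/M ≈ 0.244 d⁻¹

From the SRT design equation V = Y Q (S₀−S) θ_c / [X (1 + k_d θ_c)] = 0.419 × 1830 × (485 − 7.35) × 17.2 / [3790 × (1 + 0.0424 × 17.2)] = 6.3×10^6 / 6554 = 961.2 m³.
Food-to-microorganism ratio F/M = Q S₀ / (V X) = 1830 × 485 / (961.2 × 3790) = 0.2436 d⁻¹.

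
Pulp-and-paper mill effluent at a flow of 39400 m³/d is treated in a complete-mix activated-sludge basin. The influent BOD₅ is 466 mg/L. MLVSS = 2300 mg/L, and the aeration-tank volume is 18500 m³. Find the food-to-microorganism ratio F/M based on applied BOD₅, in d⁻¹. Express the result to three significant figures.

F/M ≈ 0.432 d⁻¹

F/M = Q·S₀ / (V·X) = 39400 × 466 / (18500 × 2300) = 0.4315 g BOD₅·(g VSS·d)⁻¹.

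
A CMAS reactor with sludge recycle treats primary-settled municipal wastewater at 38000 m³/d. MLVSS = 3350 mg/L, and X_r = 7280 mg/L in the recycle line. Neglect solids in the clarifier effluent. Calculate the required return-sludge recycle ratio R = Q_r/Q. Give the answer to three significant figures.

R ≈ 0.852

R = Q_r/Q = X/(X_r − X) = 3350 / (7280 − 3350) = 0.8524.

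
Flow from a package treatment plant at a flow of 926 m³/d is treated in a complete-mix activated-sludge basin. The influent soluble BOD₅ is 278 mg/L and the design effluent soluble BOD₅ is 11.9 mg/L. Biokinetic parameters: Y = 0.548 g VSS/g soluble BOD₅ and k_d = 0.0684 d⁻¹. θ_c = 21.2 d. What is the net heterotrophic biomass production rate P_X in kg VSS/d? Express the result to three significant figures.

The observed yield is Y_obs = Y/(1 + k_d·θ_c) = 0.548 / (1 + 0.0684 × 21.2) = 0.548 / 2.450 = 0.2237 g VSS per g soluble BOD₅ removed.
Q·(S₀ − S) = 926 × (278 − 11.9) × 10⁻³ = 246.4 kg/d removed.
Net biomass production P_X = Y_obs × Q·(S₀ − S) = 0.2237 × 246.4 = 55.11 kg VSS/d.

P_X ≈ 55.1 kg VSS/d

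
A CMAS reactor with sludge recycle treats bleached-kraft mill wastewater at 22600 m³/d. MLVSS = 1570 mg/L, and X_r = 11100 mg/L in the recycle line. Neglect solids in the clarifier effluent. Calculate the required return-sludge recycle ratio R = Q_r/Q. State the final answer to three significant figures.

R ≈ 0.165

Solids balance on the clarifier gives (1+R)X = R·X_r, so R = X/(X_r − X) = 1570 / (11100 − 1570) = 0.1647.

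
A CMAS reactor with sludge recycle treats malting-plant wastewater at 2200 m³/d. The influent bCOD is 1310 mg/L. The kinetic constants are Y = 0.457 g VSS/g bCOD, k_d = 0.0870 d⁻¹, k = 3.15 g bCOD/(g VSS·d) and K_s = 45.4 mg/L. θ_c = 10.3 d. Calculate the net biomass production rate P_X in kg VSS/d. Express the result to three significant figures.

From the Monod/SRT balance for a CMAS, S = K_s·(1+k_d θ_c)/[θ_c·(Y k − k_d) − 1] = 45.4 × (1 + 0.0870 × 10.3) / [10.3 × (0.457 × 3.15 − 0.0870) − 1] = 86.08 / 12.93 = 6.657 mg/L.
Correct the yield for decay: Y_obs = Y/(1 + k_d θ_c) = 0.457 / (1 + 0.0870 × 10.3) = 0.457 / 1.896 = 0.2410.
Q·(S₀ − S) = 2200 × (1310 − 6.66) × 10⁻³ = 2867 kg/d removed.
Biomass produced: P_X = Y_obs·Q·ΔS = 0.2410 × 2867 ≈ 691.1 kg VSS/d.

P_X ≈ 691 kg VSS/d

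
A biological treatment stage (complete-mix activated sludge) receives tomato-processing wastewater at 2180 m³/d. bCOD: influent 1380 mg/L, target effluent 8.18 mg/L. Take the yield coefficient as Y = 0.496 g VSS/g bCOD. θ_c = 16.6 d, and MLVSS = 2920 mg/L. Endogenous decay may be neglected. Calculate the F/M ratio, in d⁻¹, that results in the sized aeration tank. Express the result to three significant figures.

Biomass mass balance (decay neglected): V·X = Y·Q·(S₀ − S)·θ_c, so V = 0.496 × 2180 × (1380 − 8.18) × 16.6 / 2920 = 8433 m³.
Food-to-microorganism ratio F/M = Q S₀ / (V X) = 2180 × 1380 / (8433 × 2920) = 0.1222 d⁻¹.

F/M ≈ 0.122 d⁻¹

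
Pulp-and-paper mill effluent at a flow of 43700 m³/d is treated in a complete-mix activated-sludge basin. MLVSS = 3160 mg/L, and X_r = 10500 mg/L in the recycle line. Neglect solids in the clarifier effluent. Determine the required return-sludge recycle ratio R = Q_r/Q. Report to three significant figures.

R ≈ 0.431

R = Q_r/Q = X/(X_r − X) = 3160 / (10500 − 3160) = 0.4305.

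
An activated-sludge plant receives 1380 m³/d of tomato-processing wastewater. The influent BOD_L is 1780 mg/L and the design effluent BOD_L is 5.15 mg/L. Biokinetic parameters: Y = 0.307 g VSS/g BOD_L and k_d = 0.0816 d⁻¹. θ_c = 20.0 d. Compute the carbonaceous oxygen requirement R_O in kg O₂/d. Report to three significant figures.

R_O ≈ 2040 kg O₂/d

The observed yield is Y_obs = Y/(1 + k_d·θ_c) = 0.307 / (1 + 0.0816 × 20.0) = 0.307 / 2.632 = 0.1166 g VSS per g BOD_L removed.
Mass of BOD_L removed per day: Q(S₀ − S) = 1380 × 1775 g/m³ = 2449 kg/d.
Net sludge production P_X = 0.1166 × 2449 = 285.7 kg VSS/d.
R_O = Q·ΔS − 1.42 P_X = 2449 − 405.7 = 2044 kg O₂/d.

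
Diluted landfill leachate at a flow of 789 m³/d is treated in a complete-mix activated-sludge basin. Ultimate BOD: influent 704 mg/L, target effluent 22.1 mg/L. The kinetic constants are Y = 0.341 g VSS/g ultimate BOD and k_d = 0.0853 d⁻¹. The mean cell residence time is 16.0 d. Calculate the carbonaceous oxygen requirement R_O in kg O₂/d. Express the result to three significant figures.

The observed yield is Y_obs = Y/(1 + k_d·θ_c) = 0.341 / (1 + 0.0853 × 16.0) = 0.341 / 2.365 = 0.1442 g VSS per g ultimate BOD removed.
ΔS = 704 − 22.1 = 681.9 mg/L, so the substrate removal rate is 789 × 681.9/1000 = 538.0 kg ultimate BOD/d.
Net sludge production P_X = 0.1442 × 538.0 = 77.58 kg VSS/d.
R_O = Q·ΔS − 1.42 P_X = 538.0 − 110.2 = 427.9 kg O₂/d.

R_O ≈ 428 kg O₂/d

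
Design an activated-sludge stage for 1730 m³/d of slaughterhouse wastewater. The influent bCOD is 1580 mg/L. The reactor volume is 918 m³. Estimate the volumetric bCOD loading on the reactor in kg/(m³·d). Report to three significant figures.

Volumetric loading L_v = Q·S₀ / V = 1730 × 1580 g/m³ / 918.0 m³ = 2978 g/(m³·d) = 2.978 kg bCOD/(m³·d).

L_v ≈ 2.98 kg bCOD/(m³·d)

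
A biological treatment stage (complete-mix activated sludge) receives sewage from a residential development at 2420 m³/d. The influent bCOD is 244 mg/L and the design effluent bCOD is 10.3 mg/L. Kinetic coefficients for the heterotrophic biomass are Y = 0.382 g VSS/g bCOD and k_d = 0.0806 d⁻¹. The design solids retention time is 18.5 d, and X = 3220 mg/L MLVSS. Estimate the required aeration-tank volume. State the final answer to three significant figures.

Rearranging the biomass balance for a CMAS with decay, V = Y·Q·ΔS·θ_c / [X·(1+k_d θ_c)] = 0.382 × 2420 × (244 − 10.3) × 18.5 / [3220 × (1 + 0.0806 × 18.5)] = 4×10^6 / 8021 = 498.3 m³.

V ≈ 498 m³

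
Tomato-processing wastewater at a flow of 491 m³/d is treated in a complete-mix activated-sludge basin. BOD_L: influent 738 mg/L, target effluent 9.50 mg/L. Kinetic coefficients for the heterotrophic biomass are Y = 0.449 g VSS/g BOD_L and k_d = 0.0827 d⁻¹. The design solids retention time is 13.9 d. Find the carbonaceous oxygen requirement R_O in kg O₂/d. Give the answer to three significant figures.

R_O ≈ 252 kg O₂/d

Observed yield with endogenous decay: Y_obs = Y / (1 + k_d·θ_c) = 0.449 / (1 + 0.0827 × 13.9) = 0.449 / 2.150 = 0.2089 g VSS/g BOD_L.
ΔS = 738 − 9.50 = 728.5 mg/L, so the substrate removal rate is 491 × 728.5/1000 = 357.7 kg BOD_L/d.
Biomass synthesised: P_X = Y_obs × 357.7 = 74.72 kg VSS/d.
R_O = Q·ΔS − 1.42 P_X = 357.7 − 106.1 = 251.6 kg O₂/d.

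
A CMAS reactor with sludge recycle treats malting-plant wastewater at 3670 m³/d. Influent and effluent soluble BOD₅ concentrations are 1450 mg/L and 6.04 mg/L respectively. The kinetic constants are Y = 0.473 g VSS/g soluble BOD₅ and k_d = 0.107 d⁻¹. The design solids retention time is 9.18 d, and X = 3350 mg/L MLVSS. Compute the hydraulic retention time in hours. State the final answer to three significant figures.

τ ≈ 22.7 h

Steady-state biomass mass balance: V·X·(1 + k_d·θ_c) = Y·Q·(S₀ − S)·θ_c, so V = 0.473 × 3670 × (1450 − 6.04) × 9.18 / [3350 × (1 + 0.107 × 9.18)] = 2.3×10^7 / 6641 = 3465 m³.
τ = V/Q = 3465/3670 = 0.9442 d, or 22.66 h.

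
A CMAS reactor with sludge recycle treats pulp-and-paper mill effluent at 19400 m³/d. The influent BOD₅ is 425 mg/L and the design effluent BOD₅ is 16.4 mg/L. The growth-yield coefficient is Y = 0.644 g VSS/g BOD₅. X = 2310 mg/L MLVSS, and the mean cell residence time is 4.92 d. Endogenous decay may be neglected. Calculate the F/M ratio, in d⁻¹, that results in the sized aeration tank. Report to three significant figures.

With k_d = 0 the design equation reduces to V = Y Q (S₀−S) θ_c / X = 0.644 × 19400 × (425 − 16.4) × 4.92 / 2310 = 10873 m³.
F/M = applied load / biomass = Q·S₀/(V·X) = 19400 × 425 / (10873 × 2310) = 0.3283 d⁻¹.

F/M ≈ 0.328 d⁻¹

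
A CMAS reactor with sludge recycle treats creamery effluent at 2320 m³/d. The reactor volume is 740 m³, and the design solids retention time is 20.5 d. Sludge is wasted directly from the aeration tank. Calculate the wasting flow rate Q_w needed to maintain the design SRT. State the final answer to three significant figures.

With mixed-liquor wasting, θ_c = V/Q_w, so Q_w = V/θ_c = 740.0/20.5 = 36.10 m³/d.

Q_w ≈ 36.1 m³/d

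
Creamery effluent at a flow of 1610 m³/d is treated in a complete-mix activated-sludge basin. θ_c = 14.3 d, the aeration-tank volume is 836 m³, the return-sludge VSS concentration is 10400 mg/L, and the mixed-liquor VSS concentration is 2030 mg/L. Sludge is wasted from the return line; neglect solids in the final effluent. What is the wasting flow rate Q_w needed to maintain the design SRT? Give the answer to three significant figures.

Wasting from the return line (neglecting effluent solids): Q_w = V·X / (θ_c·X_r) = 836.0 × 2030 / (14.3 × 10400) = 11.41 m³/d.

Q_w ≈ 11.4 m³/d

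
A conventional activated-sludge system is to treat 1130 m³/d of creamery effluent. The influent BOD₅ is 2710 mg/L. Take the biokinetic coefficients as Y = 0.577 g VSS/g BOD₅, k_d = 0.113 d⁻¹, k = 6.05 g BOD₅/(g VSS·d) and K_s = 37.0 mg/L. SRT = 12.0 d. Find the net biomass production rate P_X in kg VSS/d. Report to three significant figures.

P_X ≈ 749 kg VSS/d

From the Monod/SRT balance for a CMAS, S = K_s·(1+k_d θ_c)/[θ_c·(Y k − k_d) − 1] = 37.0 × (1 + 0.113 × 12.0) / [12.0 × (0.577 × 6.05 − 0.113) − 1] = 87.17 / 39.53 = 2.205 mg/L.
The observed yield is Y_obs = Y/(1 + k_d·θ_c) = 0.577 / (1 + 0.113 × 12.0) = 0.577 / 2.356 = 0.2449 g VSS per g BOD₅ removed.
Mass of BOD₅ removed per day: Q(S₀ − S) = 1130 × 2708 g/m³ = 3060 kg/d.
Net biomass production P_X = Y_obs × Q·(S₀ − S) = 0.2449 × 3060 = 749.4 kg VSS/d.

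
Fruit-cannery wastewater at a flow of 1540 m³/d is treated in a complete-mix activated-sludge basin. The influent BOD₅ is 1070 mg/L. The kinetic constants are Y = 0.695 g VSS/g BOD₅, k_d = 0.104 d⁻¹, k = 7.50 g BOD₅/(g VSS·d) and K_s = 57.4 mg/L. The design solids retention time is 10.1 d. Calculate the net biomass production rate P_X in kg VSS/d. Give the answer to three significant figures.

P_X ≈ 557 kg VSS/d

Effluent substrate depends only on kinetics and SRT: S = K_s(1 + k_d θ_c) / [θ_c(Yk − k_d) − 1] = 57.4 × (1 + 0.104 × 10.1) / [10.1 × (0.695 × 7.50 − 0.104) − 1] = 117.7 / 50.60 = 2.326 mg/L.
Y_obs = Y / (1 + k_d θ_c) = 0.695 / (1 + 0.104 × 10.1) = 0.695 / 2.050 = 0.3390.
Q·(S₀ − S) = 1540 × (1070 − 2.33) × 10⁻³ = 1644 kg/d removed.
Net biomass production P_X = Y_obs × Q·(S₀ − S) = 0.3390 × 1644 = 557.3 kg VSS/d.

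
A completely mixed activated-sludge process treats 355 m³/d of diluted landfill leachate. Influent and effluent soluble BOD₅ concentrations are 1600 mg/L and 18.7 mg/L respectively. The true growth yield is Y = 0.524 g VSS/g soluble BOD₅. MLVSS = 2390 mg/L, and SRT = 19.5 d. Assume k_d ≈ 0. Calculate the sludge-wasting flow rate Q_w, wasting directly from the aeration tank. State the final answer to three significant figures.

Q_w ≈ 123 m³/d

Biomass mass balance (decay neglected): V·X = Y·Q·(S₀ − S)·θ_c, so V = 0.524 × 355 × (1600 − 18.7) × 19.5 / 2390 = 2400 m³.
Wasting from the aeration tank: Q_w = V / θ_c = 2400 / 19.5 = 123.1 m³/d.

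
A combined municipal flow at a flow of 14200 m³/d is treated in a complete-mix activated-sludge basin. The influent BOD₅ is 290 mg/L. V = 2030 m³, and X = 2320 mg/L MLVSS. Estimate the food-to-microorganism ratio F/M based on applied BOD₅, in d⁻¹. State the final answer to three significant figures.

F/M = applied load / biomass = Q·S₀/(V·X) = 14200 × 290 / (2030 × 2320) = 0.8744 d⁻¹.

F/M ≈ 0.874 d⁻¹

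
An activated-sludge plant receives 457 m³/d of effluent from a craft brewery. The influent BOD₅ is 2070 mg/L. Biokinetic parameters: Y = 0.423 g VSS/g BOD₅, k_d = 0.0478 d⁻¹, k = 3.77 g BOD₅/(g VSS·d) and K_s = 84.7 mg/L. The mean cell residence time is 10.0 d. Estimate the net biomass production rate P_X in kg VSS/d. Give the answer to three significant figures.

For a completely mixed reactor with recycle the Lawrence–McCarty relation gives S = K_s·(1 + k_d·θ_c) / [θ_c·(Y·k − k_d) − 1] = 84.7 × (1 + 0.0478 × 10.0) / [10.0 × (0.423 × 3.77 − 0.0478) − 1] = 125.2 / 14.47 = 8.652 mg/L.
Y_obs = Y / (1 + k_d θ_c) = 0.423 / (1 + 0.0478 × 10.0) = 0.423 / 1.478 = 0.2862.
Mass of BOD₅ removed per day: Q(S₀ − S) = 457 × 2061 g/m³ = 942.0 kg/d.
Biomass produced: P_X = Y_obs·Q·ΔS = 0.2862 × 942.0 ≈ 269.6 kg VSS/d.

P_X ≈ 270 kg VSS/d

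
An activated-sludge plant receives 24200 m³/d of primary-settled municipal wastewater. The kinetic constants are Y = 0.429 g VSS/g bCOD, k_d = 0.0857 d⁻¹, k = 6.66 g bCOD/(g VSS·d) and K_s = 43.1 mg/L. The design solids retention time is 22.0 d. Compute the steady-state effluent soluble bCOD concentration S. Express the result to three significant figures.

S ≈ 2.07 mg/L

For a completely mixed reactor with recycle the Lawrence–McCarty relation gives S = K_s·(1 + k_d·θ_c) / [θ_c·(Y·k − k_d) − 1] = 43.1 × (1 + 0.0857 × 22.0) / [22.0 × (0.429 × 6.66 − 0.0857) − 1] = 124.4 / 59.97 = 2.074 mg/L.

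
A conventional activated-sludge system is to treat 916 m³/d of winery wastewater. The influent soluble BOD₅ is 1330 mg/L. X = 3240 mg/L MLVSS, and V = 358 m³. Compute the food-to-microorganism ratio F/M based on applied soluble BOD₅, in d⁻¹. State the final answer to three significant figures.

F/M = applied load / biomass = Q·S₀/(V·X) = 916 × 1330 / (358.0 × 3240) = 1.050 d⁻¹.

F/M ≈ 1.05 d⁻¹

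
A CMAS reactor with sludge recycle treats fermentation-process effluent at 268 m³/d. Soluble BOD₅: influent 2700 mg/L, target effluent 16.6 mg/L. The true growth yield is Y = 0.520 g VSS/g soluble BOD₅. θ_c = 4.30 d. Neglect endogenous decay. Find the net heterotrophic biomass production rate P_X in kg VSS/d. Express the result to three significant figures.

With endogenous decay neglected, the observed yield equals the true yield: Y_obs = Y = 0.520 g VSS/g soluble BOD₅.
Substrate removed = Q·(S₀ − S) = 268 m³/d × (2700 − 16.6) g/m³ = 7.19×10^5 g/d = 719.2 kg/d.
Biomass produced: P_X = Y_obs·Q·ΔS = 0.5200 × 719.2 ≈ 374.0 kg VSS/d.

P_X ≈ 374 kg VSS/d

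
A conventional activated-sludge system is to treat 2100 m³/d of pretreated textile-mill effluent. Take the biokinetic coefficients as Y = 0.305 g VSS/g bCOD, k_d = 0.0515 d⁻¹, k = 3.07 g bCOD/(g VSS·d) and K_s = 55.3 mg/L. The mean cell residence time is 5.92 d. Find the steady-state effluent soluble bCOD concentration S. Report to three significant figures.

From the Monod/SRT balance for a CMAS, S = K_s·(1+k_d θ_c)/[θ_c·(Y k − k_d) − 1] = 55.3 × (1 + 0.0515 × 5.92) / [5.92 × (0.305 × 3.07 − 0.0515) − 1] = 72.16 / 4.238 = 17.03 mg/L.

S ≈ 17.0 mg/L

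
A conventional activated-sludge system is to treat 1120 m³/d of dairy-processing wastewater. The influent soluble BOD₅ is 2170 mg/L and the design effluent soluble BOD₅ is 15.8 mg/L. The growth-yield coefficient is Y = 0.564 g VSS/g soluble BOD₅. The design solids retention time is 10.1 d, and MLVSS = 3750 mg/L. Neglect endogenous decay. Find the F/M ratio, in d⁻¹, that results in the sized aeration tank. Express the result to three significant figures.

With k_d = 0 the design equation reduces to V = Y Q (S₀−S) θ_c / X = 0.564 × 1120 × (2170 − 15.8) × 10.1 / 3750 = 3665 m³.
F/M = Q·S₀ / (V·X) = 1120 × 2170 / (3665 × 3750) = 0.1768 g soluble BOD₅·(g VSS·d)⁻¹.

F/M ≈ 0.177 d⁻¹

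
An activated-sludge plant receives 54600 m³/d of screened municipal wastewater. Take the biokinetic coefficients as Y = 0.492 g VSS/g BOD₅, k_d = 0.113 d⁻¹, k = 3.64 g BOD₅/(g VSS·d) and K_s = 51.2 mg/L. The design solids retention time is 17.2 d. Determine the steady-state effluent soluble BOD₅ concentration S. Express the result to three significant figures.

Effluent substrate depends only on kinetics and SRT: S = K_s(1 + k_d θ_c) / [θ_c(Yk − k_d) − 1] = 51.2 × (1 + 0.113 × 17.2) / [17.2 × (0.492 × 3.64 − 0.113) − 1] = 150.7 / 27.86 = 5.410 mg/L.

S ≈ 5.41 mg/L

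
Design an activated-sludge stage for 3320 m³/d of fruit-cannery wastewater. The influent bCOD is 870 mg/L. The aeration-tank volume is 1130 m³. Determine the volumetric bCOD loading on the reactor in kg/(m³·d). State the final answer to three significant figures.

Volumetric loading L_v = Q·S₀ / V = 3320 × 870 g/m³ / 1130 m³ = 2556 g/(m³·d) = 2.556 kg bCOD/(m³·d).

L_v ≈ 2.56 kg bCOD/(m³·d)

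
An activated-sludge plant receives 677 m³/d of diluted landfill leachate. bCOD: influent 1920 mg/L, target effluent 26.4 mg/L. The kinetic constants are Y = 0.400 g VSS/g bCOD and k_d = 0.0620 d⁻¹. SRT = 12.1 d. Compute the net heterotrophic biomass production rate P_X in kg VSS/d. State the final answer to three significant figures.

P_X ≈ 293 kg VSS/d

Observed yield with endogenous decay: Y_obs = Y / (1 + k_d·θ_c) = 0.400 / (1 + 0.0620 × 12.1) = 0.400 / 1.750 = 0.2285 g VSS/g bCOD.
Q·(S₀ − S) = 677 × (1920 − 26.4) × 10⁻³ = 1282 kg/d removed.
Net biomass production P_X = Y_obs × Q·(S₀ − S) = 0.2285 × 1282 = 293.0 kg VSS/d.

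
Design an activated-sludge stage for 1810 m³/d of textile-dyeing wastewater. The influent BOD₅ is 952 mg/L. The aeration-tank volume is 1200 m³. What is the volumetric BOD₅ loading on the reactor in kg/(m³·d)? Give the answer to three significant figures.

Volumetric loading L_v = Q·S₀ / V = 1810 × 952 g/m³ / 1200 m³ = 1436 g/(m³·d) = 1.436 kg BOD₅/(m³·d).

L_v ≈ 1.44 kg BOD₅/(m³·d)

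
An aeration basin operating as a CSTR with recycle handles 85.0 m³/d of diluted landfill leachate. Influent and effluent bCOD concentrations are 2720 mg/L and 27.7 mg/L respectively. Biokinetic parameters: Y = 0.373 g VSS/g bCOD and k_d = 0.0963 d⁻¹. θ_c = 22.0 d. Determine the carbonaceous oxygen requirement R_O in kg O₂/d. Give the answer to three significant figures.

R_O ≈ 190 kg O₂/d

Y_obs = Y / (1 + k_d θ_c) = 0.373 / (1 + 0.0963 × 22.0) = 0.373 / 3.119 = 0.1196.
ΔS = 2720 − 27.7 = 2692 mg/L, so the substrate removal rate is 85.0 × 2692/1000 = 228.8 kg bCOD/d.
Net sludge production P_X = 0.1196 × 228.8 = 27.37 kg VSS/d.
R_O = Q·(S₀ − S) − 1.42·P_X = 228.8 − 1.42 × 27.37 = 190.0 kg O₂/d.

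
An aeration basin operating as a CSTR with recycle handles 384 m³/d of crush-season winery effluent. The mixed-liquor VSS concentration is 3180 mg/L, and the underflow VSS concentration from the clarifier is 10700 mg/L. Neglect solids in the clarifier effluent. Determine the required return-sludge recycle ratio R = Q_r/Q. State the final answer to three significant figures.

Mass balance around the secondary clarifier (neglecting effluent solids): R = X / (X_r − X) = 3180 / (10700 − 3180) = 0.4229.

R ≈ 0.423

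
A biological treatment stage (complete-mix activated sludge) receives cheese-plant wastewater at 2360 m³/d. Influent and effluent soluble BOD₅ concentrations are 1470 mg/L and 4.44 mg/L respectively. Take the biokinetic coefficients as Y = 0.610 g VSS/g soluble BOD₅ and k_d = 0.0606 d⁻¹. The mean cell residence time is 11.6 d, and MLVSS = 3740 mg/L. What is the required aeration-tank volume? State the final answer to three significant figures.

From the SRT design equation V = Y Q (S₀−S) θ_c / [X (1 + k_d θ_c)] = 0.610 × 2360 × (1470 − 4.44) × 11.6 / [3740 × (1 + 0.0606 × 11.6)] = 2.45×10^7 / 6369 = 3843 m³.

V ≈ 3840 m³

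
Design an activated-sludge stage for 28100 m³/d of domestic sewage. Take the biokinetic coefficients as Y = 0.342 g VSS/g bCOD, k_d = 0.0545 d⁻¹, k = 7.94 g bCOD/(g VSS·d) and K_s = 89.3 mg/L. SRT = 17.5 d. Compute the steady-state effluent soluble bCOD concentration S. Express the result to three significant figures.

Effluent substrate depends only on kinetics and SRT: S = K_s(1 + k_d θ_c) / [θ_c(Yk − k_d) − 1] = 89.3 × (1 + 0.0545 × 17.5) / [17.5 × (0.342 × 7.94 − 0.0545) − 1] = 174.5 / 45.57 = 3.829 mg/L.

S ≈ 3.83 mg/L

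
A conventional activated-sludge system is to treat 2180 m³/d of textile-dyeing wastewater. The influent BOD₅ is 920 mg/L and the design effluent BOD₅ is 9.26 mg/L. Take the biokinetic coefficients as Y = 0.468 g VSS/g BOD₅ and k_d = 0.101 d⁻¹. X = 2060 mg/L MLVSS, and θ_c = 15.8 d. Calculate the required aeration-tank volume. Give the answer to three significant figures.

V ≈ 2750 m³

From the SRT design equation V = Y Q (S₀−S) θ_c / [X (1 + k_d θ_c)] = 0.468 × 2180 × (920 − 9.26) × 15.8 / [2060 × (1 + 0.101 × 15.8)] = 1.47×10^7 / 5347 = 2745 m³.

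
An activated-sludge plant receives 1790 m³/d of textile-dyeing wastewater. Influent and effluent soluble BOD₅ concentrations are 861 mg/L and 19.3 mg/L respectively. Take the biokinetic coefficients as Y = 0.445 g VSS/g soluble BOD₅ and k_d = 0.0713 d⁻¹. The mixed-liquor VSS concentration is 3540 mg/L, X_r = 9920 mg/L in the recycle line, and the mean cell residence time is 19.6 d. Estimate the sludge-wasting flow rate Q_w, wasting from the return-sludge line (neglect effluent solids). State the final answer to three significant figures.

Rearranging the biomass balance for a CMAS with decay, V = Y·Q·ΔS·θ_c / [X·(1+k_d θ_c)] = 0.445 × 1790 × (861 − 19.3) × 19.6 / [3540 × (1 + 0.0713 × 19.6)] = 1.31×10^7 / 8487 = 1548 m³.
θ_c = V·X/(Q_w·X_r) when wasting from the recycle, so Q_w = V·X/(θ_c·X_r) = 1548 × 3540 / (19.6 × 9920) = 28.19 m³/d.

Q_w ≈ 28.2 m³/d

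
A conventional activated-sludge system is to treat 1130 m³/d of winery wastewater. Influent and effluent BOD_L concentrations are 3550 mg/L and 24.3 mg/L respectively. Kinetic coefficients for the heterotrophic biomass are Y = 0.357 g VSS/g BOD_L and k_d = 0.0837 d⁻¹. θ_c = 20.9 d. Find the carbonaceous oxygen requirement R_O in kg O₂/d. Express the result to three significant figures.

R_O ≈ 3250 kg O₂/d

Correct the yield for decay: Y_obs = Y/(1 + k_d θ_c) = 0.357 / (1 + 0.0837 × 20.9) = 0.357 / 2.749 = 0.1298.
Mass of BOD_L removed per day: Q(S₀ − S) = 1130 × 3526 g/m³ = 3984 kg/d.
Biomass synthesised: P_X = Y_obs × 3984 = 517.3 kg VSS/d.
R_O = Q·(S₀ − S) − 1.42·P_X = 3984 − 1.42 × 517.3 = 3249 kg O₂/d.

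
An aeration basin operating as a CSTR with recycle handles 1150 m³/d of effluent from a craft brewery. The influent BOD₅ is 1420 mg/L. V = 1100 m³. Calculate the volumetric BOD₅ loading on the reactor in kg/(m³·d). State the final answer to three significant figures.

Volumetric loading L_v = Q·S₀ / V = 1150 × 1420 g/m³ / 1100 m³ = 1485 g/(m³·d) = 1.485 kg BOD₅/(m³·d).

L_v ≈ 1.48 kg BOD₅/(m³·d)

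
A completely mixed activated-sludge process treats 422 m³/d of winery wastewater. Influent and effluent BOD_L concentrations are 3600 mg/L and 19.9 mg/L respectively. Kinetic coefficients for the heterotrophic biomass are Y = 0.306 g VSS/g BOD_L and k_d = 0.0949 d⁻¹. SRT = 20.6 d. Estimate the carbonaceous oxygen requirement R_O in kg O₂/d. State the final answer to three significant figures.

R_O ≈ 1290 kg O₂/d

The observed yield is Y_obs = Y/(1 + k_d·θ_c) = 0.306 / (1 + 0.0949 × 20.6) = 0.306 / 2.955 = 0.1036 g VSS per g BOD_L removed.
Q·(S₀ − S) = 422 × (3600 − 19.9) × 10⁻³ = 1511 kg/d removed.
P_X = Y_obs·Q·(S₀ − S) = 0.1036 × 1511 = 156.5 kg VSS/d.
R_O = Q·(S₀ − S) − 1.42·P_X = 1511 − 1.42 × 156.5 = 1289 kg O₂/d.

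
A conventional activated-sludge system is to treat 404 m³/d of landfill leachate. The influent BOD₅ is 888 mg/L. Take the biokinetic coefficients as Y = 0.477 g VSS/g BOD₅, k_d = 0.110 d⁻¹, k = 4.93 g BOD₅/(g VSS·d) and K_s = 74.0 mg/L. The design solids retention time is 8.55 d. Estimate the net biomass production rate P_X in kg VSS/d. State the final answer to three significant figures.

For a completely mixed reactor with recycle the Lawrence–McCarty relation gives S = K_s·(1 + k_d·θ_c) / [θ_c·(Y·k − k_d) − 1] = 74.0 × (1 + 0.110 × 8.55) / [8.55 × (0.477 × 4.93 − 0.110) − 1] = 143.6 / 18.17 = 7.905 mg/L.
Y_obs = Y / (1 + k_d θ_c) = 0.477 / (1 + 0.110 × 8.55) = 0.477 / 1.941 = 0.2458.
ΔS = 888 − 7.90 = 880.1 mg/L, so the substrate removal rate is 404 × 880.1/1000 = 355.6 kg BOD₅/d.
P_X = Y_obs · Q(S₀ − S) = 0.2458 × 355.6 = 87.40 kg VSS/d.

P_X ≈ 87.4 kg VSS/d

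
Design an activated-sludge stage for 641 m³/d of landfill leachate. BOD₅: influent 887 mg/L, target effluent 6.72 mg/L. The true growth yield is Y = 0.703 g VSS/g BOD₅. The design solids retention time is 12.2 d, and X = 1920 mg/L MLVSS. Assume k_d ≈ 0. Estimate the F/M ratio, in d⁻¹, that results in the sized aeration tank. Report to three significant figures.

With k_d = 0 the design equation reduces to V = Y Q (S₀−S) θ_c / X = 0.703 × 641 × (887 − 6.72) × 12.2 / 1920 = 2521 m³.
F/M = Q·S₀ / (V·X) = 641 × 887 / (2521 × 1920) = 0.1175 g BOD₅·(g VSS·d)⁻¹.

F/M ≈ 0.117 d⁻¹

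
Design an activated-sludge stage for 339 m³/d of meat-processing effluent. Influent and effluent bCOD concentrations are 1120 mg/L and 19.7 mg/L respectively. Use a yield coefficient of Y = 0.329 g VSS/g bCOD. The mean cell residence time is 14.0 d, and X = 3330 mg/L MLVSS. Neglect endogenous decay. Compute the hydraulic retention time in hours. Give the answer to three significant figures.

τ ≈ 36.5 h

With k_d = 0 the design equation reduces to V = Y Q (S₀−S) θ_c / X = 0.329 × 339 × (1120 − 19.7) × 14.0 / 3330 = 515.9 m³.
HRT = V/Q = 515.9 m³ / 339 m³·d⁻¹ = 1.522 d × 24 = 36.53 h.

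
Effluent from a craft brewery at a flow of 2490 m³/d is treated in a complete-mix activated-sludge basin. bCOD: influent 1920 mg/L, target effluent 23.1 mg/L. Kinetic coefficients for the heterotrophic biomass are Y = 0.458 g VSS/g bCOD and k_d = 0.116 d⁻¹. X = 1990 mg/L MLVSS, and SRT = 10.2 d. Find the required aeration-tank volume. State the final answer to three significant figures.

V ≈ 5080 m³

Rearranging the biomass balance for a CMAS with decay, V = Y·Q·ΔS·θ_c / [X·(1+k_d θ_c)] = 0.458 × 2490 × (1920 − 23.1) × 10.2 / [1990 × (1 + 0.116 × 10.2)] = 2.21×10^7 / 4345 = 5079 m³.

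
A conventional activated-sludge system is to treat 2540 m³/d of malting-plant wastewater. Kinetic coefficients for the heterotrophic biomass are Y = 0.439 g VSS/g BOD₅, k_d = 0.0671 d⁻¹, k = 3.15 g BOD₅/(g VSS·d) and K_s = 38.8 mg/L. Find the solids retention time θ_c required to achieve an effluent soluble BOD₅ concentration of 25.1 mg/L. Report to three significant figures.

From 1/θ_c = Y·k·S/(K_s + S) − k_d: Y·k·S/(K_s+S) = 0.439 × 3.15 × 25.1 / (38.8 + 25.1) = 0.5432 d⁻¹.
1/θ_c = 0.5432 − 0.0671 = 0.4761 d⁻¹, so θ_c = 2.100 d.

θ_c ≈ 2.10 d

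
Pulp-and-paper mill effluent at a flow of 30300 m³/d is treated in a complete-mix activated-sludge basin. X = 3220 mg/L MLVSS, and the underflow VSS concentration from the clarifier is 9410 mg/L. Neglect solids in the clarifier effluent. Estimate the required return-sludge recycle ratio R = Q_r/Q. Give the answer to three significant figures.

R = Q_r/Q = X/(X_r − X) = 3220 / (9410 − 3220) = 0.5202.

R ≈ 0.520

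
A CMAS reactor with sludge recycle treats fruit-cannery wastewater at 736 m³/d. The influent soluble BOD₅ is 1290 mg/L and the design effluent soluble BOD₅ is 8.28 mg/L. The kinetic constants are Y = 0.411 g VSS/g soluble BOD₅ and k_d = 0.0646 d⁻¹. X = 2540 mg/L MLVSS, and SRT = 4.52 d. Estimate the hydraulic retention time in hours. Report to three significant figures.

τ ≈ 17.4 h

From the SRT design equation V = Y Q (S₀−S) θ_c / [X (1 + k_d θ_c)] = 0.411 × 736 × (1290 − 8.28) × 4.52 / [2540 × (1 + 0.0646 × 4.52)] = 1.75×10^6 / 3282 = 534.0 m³.
Hydraulic retention time τ = V/Q = 534.0 / 736 = 0.7256 d = 17.41 h.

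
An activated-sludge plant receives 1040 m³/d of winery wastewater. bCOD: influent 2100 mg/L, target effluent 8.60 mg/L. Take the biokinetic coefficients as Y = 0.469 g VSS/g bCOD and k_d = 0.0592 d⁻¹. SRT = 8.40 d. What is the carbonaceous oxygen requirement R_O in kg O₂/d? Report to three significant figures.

Observed yield with endogenous decay: Y_obs = Y / (1 + k_d·θ_c) = 0.469 / (1 + 0.0592 × 8.40) = 0.469 / 1.497 = 0.3132 g VSS/g bCOD.
Q·(S₀ − S) = 1040 × (2100 − 8.60) × 10⁻³ = 2175 kg/d removed.
Biomass synthesised: P_X = Y_obs × 2175 = 681.3 kg VSS/d.
R_O = Q·(S₀ − S) − 1.42·P_X = 2175 − 1.42 × 681.3 = 1208 kg O₂/d.

R_O ≈ 1210 kg O₂/d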